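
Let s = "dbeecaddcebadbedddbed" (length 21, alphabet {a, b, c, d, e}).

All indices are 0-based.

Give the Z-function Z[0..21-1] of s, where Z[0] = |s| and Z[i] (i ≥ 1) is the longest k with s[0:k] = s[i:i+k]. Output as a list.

[21, 0, 0, 0, 0, 0, 1, 1, 0, 0, 0, 0, 3, 0, 0, 1, 1, 3, 0, 0, 1]

Z[0]=21
i=1: outside box; Z[1]=0
i=2: outside box; Z[2]=0
i=3: outside box; Z[3]=0
i=4: outside box; Z[4]=0
i=5: outside box; Z[5]=0
i=6: outside box; Z[6]=1 scan→box=[6,7)
i=7: outside box; Z[7]=1 scan→box=[7,8)
i=8: outside box; Z[8]=0
i=9: outside box; Z[9]=0
i=10: outside box; Z[10]=0
i=11: outside box; Z[11]=0
i=12: outside box; Z[12]=3 scan→box=[12,15)
i=13: min(r-i=2, Z[1]=0)=0; Z[13]=0
i=14: min(r-i=1, Z[2]=0)=0; Z[14]=0
i=15: outside box; Z[15]=1 scan→box=[15,16)
i=16: outside box; Z[16]=1 scan→box=[16,17)
i=17: outside box; Z[17]=3 scan→box=[17,20)
i=18: min(r-i=2, Z[1]=0)=0; Z[18]=0
i=19: min(r-i=1, Z[2]=0)=0; Z[19]=0
i=20: outside box; Z[20]=1 scan→box=[20,21)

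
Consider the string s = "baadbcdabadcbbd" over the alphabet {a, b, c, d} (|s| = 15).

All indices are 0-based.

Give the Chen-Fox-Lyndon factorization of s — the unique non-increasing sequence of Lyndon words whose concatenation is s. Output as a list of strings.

["b", "aadbcdabadcbbd"]

emit factor 1: 'b' (i=0, period=1)
emit factor 2: 'aadbcdabadcbbd' (i=1, period=14)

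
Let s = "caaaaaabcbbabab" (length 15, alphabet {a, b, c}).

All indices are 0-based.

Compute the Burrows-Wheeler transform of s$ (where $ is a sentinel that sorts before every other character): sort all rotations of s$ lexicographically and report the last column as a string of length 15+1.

rank  rotation          last
    0  $caaaaaabcbbabab  b
    1  aaaaaabcbbabab$c  c
    2  aaaaabcbbabab$ca  a
    3  aaaabcbbabab$caa  a
    4  aaabcbbabab$caaa  a
    5  aabcbbabab$caaaa  a
    6  ab$caaaaaabcbbab  b
    7  abab$caaaaaabcbb  b
    8  abcbbabab$caaaaa  a
    9  b$caaaaaabcbbaba  a
   10  bab$caaaaaabcbba  a
   11  babab$caaaaaabcb  b
   12  bbabab$caaaaaabc  c
   13  bcbbabab$caaaaaa  a
   14  caaaaaabcbbabab$  $
   15  cbbabab$caaaaaab  b

bcaaaabbaaabca$b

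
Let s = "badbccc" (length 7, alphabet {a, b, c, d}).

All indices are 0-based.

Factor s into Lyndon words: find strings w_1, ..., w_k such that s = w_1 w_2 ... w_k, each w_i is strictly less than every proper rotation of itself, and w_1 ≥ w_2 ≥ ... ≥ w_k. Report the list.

["b", "adbccc"]

emit factor 1: 'b' (i=0, period=1)
emit factor 2: 'adbccc' (i=1, period=6)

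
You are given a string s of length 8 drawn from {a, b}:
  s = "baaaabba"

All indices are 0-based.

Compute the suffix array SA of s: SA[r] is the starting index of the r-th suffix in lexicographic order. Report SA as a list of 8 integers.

rank→(start, suffix):
  0 → (7, 'a')
  1 → (1, 'aaaabba')
  2 → (2, 'aaabba')
  3 → (3, 'aabba')
  4 → (4, 'abba')
  5 → (6, 'ba')
  6 → (0, 'baaaabba')
  7 → (5, 'bba')

[7, 1, 2, 3, 4, 6, 0, 5]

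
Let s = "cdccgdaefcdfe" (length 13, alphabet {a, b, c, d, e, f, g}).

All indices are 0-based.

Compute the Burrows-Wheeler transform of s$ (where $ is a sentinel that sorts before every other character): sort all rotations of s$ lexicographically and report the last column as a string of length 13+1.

rank  rotation        last
    0  $cdccgdaefcdfe  e
    1  aefcdfe$cdccgd  d
    2  ccgdaefcdfe$cd  d
    3  cdccgdaefcdfe$  $
    4  cdfe$cdccgdaef  f
    5  cgdaefcdfe$cdc  c
    6  daefcdfe$cdccg  g
    7  dccgdaefcdfe$c  c
    8  dfe$cdccgdaefc  c
    9  e$cdccgdaefcdf  f
   10  efcdfe$cdccgda  a
   11  fcdfe$cdccgdae  e
   12  fe$cdccgdaefcd  d
   13  gdaefcdfe$cdcc  c

edd$fcgccfaedc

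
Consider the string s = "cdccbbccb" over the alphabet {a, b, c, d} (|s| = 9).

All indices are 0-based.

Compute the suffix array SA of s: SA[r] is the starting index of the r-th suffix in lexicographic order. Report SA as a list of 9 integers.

[8, 4, 5, 7, 3, 6, 2, 0, 1]

rank→(start, suffix):
  0 → (8, 'b')
  1 → (4, 'bbccb')
  2 → (5, 'bccb')
  3 → (7, 'cb')
  4 → (3, 'cbbccb')
  5 → (6, 'ccb')
  6 → (2, 'ccbbccb')
  7 → (0, 'cdccbbccb')
  8 → (1, 'dccbbccb')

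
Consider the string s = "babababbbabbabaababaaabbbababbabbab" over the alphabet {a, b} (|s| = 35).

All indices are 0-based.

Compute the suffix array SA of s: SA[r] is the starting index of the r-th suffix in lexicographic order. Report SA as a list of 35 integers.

[19, 14, 20, 33, 17, 12, 15, 1, 25, 3, 30, 9, 27, 21, 5, 34, 18, 13, 32, 16, 11, 0, 24, 2, 29, 8, 26, 4, 31, 10, 23, 28, 7, 22, 6]

rank | idx | suffix
   0 |  19 | aaabbbababbabbab
   1 |  14 | aababaaabbbababbabbab
   2 |  20 | aabbbababbabbab
   3 |  33 | ab
   4 |  17 | abaaabbbababbabbab
   5 |  12 | abaababaaabbbababbabbab
   6 |  15 | ababaaabbbababbabbab
   7 |   1 | abababbbabbabaababaaabbbababbabbab
   8 |  25 | ababbabbab
   9 |   3 | ababbbabbabaababaaabbbababbabbab
  10 |  30 | abbab
  11 |   9 | abbabaababaaabbbababbabbab
  12 |  27 | abbabbab
  13 |  21 | abbbababbabbab
  14 |   5 | abbbabbabaababaaabbbababbabbab
  15 |  34 | b
  16 |  18 | baaabbbababbabbab
  17 |  13 | baababaaabbbababbabbab
  18 |  32 | bab
  19 |  16 | babaaabbbababbabbab
  20 |  11 | babaababaaabbbababbabbab
  21 |   0 | babababbbabbabaababaaabbbababbabbab
  22 |  24 | bababbabbab
  23 |   2 | bababbbabbabaababaaabbbababbabbab
  24 |  29 | babbab
  25 |   8 | babbabaababaaabbbababbabbab
  26 |  26 | babbabbab
  27 |   4 | babbbabbabaababaaabbbababbabbab
  28 |  31 | bbab
  29 |  10 | bbabaababaaabbbababbabbab
  30 |  23 | bbababbabbab
  31 |  28 | bbabbab
  32 |   7 | bbabbabaababaaabbbababbabbab
  33 |  22 | bbbababbabbab
  34 |   6 | bbbabbabaababaaabbbababbabbab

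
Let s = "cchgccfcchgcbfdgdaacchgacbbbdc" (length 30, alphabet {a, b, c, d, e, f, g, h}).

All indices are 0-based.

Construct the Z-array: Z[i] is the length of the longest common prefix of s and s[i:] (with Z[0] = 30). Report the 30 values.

Z[0]=30
i=1: i≥r, start 0; Z[1]=1 grow→box=[1,2)
i=2: i≥r, start 0; Z[2]=0
i=3: i≥r, start 0; Z[3]=0
i=4: i≥r, start 0; Z[4]=2 grow→box=[4,6)
i=5: min(r-i=1, Z[1]=1)=1; Z[5]=1
i=6: i≥r, start 0; Z[6]=0
i=7: i≥r, start 0; Z[7]=5 grow→box=[7,12)
i=8: min(r-i=4, Z[1]=1)=1; Z[8]=1
i=9: min(r-i=3, Z[2]=0)=0; Z[9]=0
i=10: min(r-i=2, Z[3]=0)=0; Z[10]=0
i=11: min(r-i=1, Z[4]=2)=1; Z[11]=1
i=12: i≥r, start 0; Z[12]=0
i=13: i≥r, start 0; Z[13]=0
i=14: i≥r, start 0; Z[14]=0
i=15: i≥r, start 0; Z[15]=0
i=16: i≥r, start 0; Z[16]=0
i=17: i≥r, start 0; Z[17]=0
i=18: i≥r, start 0; Z[18]=0
i=19: i≥r, start 0; Z[19]=4 grow→box=[19,23)
i=20: min(r-i=3, Z[1]=1)=1; Z[20]=1
i=21: min(r-i=2, Z[2]=0)=0; Z[21]=0
i=22: min(r-i=1, Z[3]=0)=0; Z[22]=0
i=23: i≥r, start 0; Z[23]=0
i=24: i≥r, start 0; Z[24]=1 grow→box=[24,25)
i=25: i≥r, start 0; Z[25]=0
i=26: i≥r, start 0; Z[26]=0
i=27: i≥r, start 0; Z[27]=0
i=28: i≥r, start 0; Z[28]=0
i=29: i≥r, start 0; Z[29]=1 grow→box=[29,30)

[30, 1, 0, 0, 2, 1, 0, 5, 1, 0, 0, 1, 0, 0, 0, 0, 0, 0, 0, 4, 1, 0, 0, 0, 1, 0, 0, 0, 0, 1]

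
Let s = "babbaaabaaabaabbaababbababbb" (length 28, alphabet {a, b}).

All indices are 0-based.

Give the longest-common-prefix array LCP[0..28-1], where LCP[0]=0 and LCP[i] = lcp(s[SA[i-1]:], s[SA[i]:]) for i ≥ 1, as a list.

[0, 6, 2, 5, 4, 3, 1, 4, 3, 5, 2, 5, 4, 3, 0, 1, 7, 3, 4, 2, 3, 5, 4, 1, 2, 4, 3, 2]

rank | idx | suffix
   0 |   4 | aaabaaabaabbaababbababbb
   1 |   8 | aaabaabbaababbababbb
   2 |   5 | aabaaabaabbaababbababbb
   3 |   9 | aabaabbaababbababbb
   4 |  16 | aababbababbb
   5 |  12 | aabbaababbababbb
   6 |   6 | abaaabaabbaababbababbb
   7 |  10 | abaabbaababbababbb
   8 |  17 | ababbababbb
   9 |  22 | ababbb
  10 |   1 | abbaaabaaabaabbaababbababbb
  11 |  13 | abbaababbababbb
  12 |  19 | abbababbb
  13 |  24 | abbb
  14 |  27 | b
  15 |   3 | baaabaaabaabbaababbababbb
  16 |   7 | baaabaabbaababbababbb
  17 |  15 | baababbababbb
  18 |  11 | baabbaababbababbb
  19 |  21 | bababbb
  20 |   0 | babbaaabaaabaabbaababbababbb
  21 |  18 | babbababbb
  22 |  23 | babbb
  23 |  26 | bb
  24 |   2 | bbaaabaaabaabbaababbababbb
  25 |  14 | bbaababbababbb
  26 |  20 | bbababbb
  27 |  25 | bbb

SA = [4, 8, 5, 9, 16, 12, 6, 10, 17, 22, 1, 13, 19, 24, 27, 3, 7, 15, 11, 21, 0, 18, 23, 26, 2, 14, 20, 25]
i: (SA[i-1],SA[i]) lcp shared
  1: (4,8) 6 'aaabaa'
  2: (8,5) 2 'aa'
  3: (5,9) 5 'aabaa'
  4: (9,16) 4 'aaba'
  5: (16,12) 3 'aab'
  6: (12,6) 1 'a'
  7: (6,10) 4 'abaa'
  8: (10,17) 3 'aba'
  9: (17,22) 5 'ababb'
  10: (22,1) 2 'ab'
  11: (1,13) 5 'abbaa'
  12: (13,19) 4 'abba'
  13: (19,24) 3 'abb'
  14: (24,27) 0 ''
  15: (27,3) 1 'b'
  16: (3,7) 7 'baaabaa'
  17: (7,15) 3 'baa'
  18: (15,11) 4 'baab'
  19: (11,21) 2 'ba'
  20: (21,0) 3 'bab'
  21: (0,18) 5 'babba'
  22: (18,23) 4 'babb'
  23: (23,26) 1 'b'
  24: (26,2) 2 'bb'
  25: (2,14) 4 'bbaa'
  26: (14,20) 3 'bba'
  27: (20,25) 2 'bb'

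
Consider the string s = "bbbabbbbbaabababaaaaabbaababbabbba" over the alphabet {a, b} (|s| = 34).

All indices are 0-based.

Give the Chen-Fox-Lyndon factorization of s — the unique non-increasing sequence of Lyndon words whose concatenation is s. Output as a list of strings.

emit factor 1: 'b' (i=0, period=1)
emit factor 2: 'b' (i=1, period=1)
emit factor 3: 'b' (i=2, period=1)
emit factor 4: 'abbbbb' (i=3, period=6)
emit factor 5: 'aababab' (i=9, period=7)
emit factor 6: 'aaaaabbaababbabbb' (i=16, period=17)
emit factor 7: 'a' (i=33, period=1)

["b", "b", "b", "abbbbb", "aababab", "aaaaabbaababbabbb", "a"]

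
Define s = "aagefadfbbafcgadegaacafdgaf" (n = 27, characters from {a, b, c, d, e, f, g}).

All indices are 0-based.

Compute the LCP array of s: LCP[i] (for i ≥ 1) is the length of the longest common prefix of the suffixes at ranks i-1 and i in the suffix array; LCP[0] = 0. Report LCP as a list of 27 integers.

rank→(start, suffix):
  0 → (18, 'aacafdgaf')
  1 → (0, 'aagefadfbbafcgadegaacafdgaf')
  2 → (19, 'acafdgaf')
  3 → (14, 'adegaacafdgaf')
  4 → (5, 'adfbbafcgadegaacafdgaf')
  5 → (25, 'af')
  6 → (10, 'afcgadegaacafdgaf')
  7 → (21, 'afdgaf')
  8 → (1, 'agefadfbbafcgadegaacafdgaf')
  9 → (9, 'bafcgadegaacafdgaf')
  10 → (8, 'bbafcgadegaacafdgaf')
  11 → (20, 'cafdgaf')
  12 → (12, 'cgadegaacafdgaf')
  13 → (15, 'degaacafdgaf')
  14 → (6, 'dfbbafcgadegaacafdgaf')
  15 → (23, 'dgaf')
  16 → (3, 'efadfbbafcgadegaacafdgaf')
  17 → (16, 'egaacafdgaf')
  18 → (26, 'f')
  19 → (4, 'fadfbbafcgadegaacafdgaf')
  20 → (7, 'fbbafcgadegaacafdgaf')
  21 → (11, 'fcgadegaacafdgaf')
  22 → (22, 'fdgaf')
  23 → (17, 'gaacafdgaf')
  24 → (13, 'gadegaacafdgaf')
  25 → (24, 'gaf')
  26 → (2, 'gefadfbbafcgadegaacafdgaf')

SA = [18, 0, 19, 14, 5, 25, 10, 21, 1, 9, 8, 20, 12, 15, 6, 23, 3, 16, 26, 4, 7, 11, 22, 17, 13, 24, 2]
rank  pair      lcp
   1  s[18:],s[0:]  2  'aa'
   2  s[0:],s[19:]  1  'a'
   3  s[19:],s[14:]  1  'a'
   4  s[14:],s[5:]  2  'ad'
   5  s[5:],s[25:]  1  'a'
   6  s[25:],s[10:]  2  'af'
   7  s[10:],s[21:]  2  'af'
   8  s[21:],s[1:]  1  'a'
   9  s[1:],s[9:]  0  ''
  10  s[9:],s[8:]  1  'b'
  11  s[8:],s[20:]  0  ''
  12  s[20:],s[12:]  1  'c'
  13  s[12:],s[15:]  0  ''
  14  s[15:],s[6:]  1  'd'
  15  s[6:],s[23:]  1  'd'
  16  s[23:],s[3:]  0  ''
  17  s[3:],s[16:]  1  'e'
  18  s[16:],s[26:]  0  ''
  19  s[26:],s[4:]  1  'f'
  20  s[4:],s[7:]  1  'f'
  21  s[7:],s[11:]  1  'f'
  22  s[11:],s[22:]  1  'f'
  23  s[22:],s[17:]  0  ''
  24  s[17:],s[13:]  2  'ga'
  25  s[13:],s[24:]  2  'ga'
  26  s[24:],s[2:]  1  'g'

[0, 2, 1, 1, 2, 1, 2, 2, 1, 0, 1, 0, 1, 0, 1, 1, 0, 1, 0, 1, 1, 1, 1, 0, 2, 2, 1]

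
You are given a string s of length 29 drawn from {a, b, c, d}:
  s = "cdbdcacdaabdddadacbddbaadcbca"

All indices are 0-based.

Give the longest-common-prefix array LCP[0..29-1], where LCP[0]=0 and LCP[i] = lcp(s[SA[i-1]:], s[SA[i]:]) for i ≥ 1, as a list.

sorted suffixes:
  #0 SA[0]=28  'a'
  #1 SA[1]=8  'aabdddadacbddbaadcbca'
  #2 SA[2]=22  'aadcbca'
  #3 SA[3]=9  'abdddadacbddbaadcbca'
  #4 SA[4]=16  'acbddbaadcbca'
  #5 SA[5]=5  'acdaabdddadacbddbaadcbca'
  #6 SA[6]=14  'adacbddbaadcbca'
  #7 SA[7]=23  'adcbca'
  #8 SA[8]=21  'baadcbca'
  #9 SA[9]=26  'bca'
  #10 SA[10]=2  'bdcacdaabdddadacbddbaadcbca'
  #11 SA[11]=18  'bddbaadcbca'
  #12 SA[12]=10  'bdddadacbddbaadcbca'
  #13 SA[13]=27  'ca'
  #14 SA[14]=4  'cacdaabdddadacbddbaadcbca'
  #15 SA[15]=25  'cbca'
  #16 SA[16]=17  'cbddbaadcbca'
  #17 SA[17]=6  'cdaabdddadacbddbaadcbca'
  #18 SA[18]=0  'cdbdcacdaabdddadacbddbaadcbca'
  #19 SA[19]=7  'daabdddadacbddbaadcbca'
  #20 SA[20]=15  'dacbddbaadcbca'
  #21 SA[21]=13  'dadacbddbaadcbca'
  #22 SA[22]=20  'dbaadcbca'
  #23 SA[23]=1  'dbdcacdaabdddadacbddbaadcbca'
  #24 SA[24]=3  'dcacdaabdddadacbddbaadcbca'
  #25 SA[25]=24  'dcbca'
  #26 SA[26]=12  'ddadacbddbaadcbca'
  #27 SA[27]=19  'ddbaadcbca'
  #28 SA[28]=11  'dddadacbddbaadcbca'

SA = [28, 8, 22, 9, 16, 5, 14, 23, 21, 26, 2, 18, 10, 27, 4, 25, 17, 6, 0, 7, 15, 13, 20, 1, 3, 24, 12, 19, 11]
rank  pair      lcp
   1  s[28:],s[8:]  1  'a'
   2  s[8:],s[22:]  2  'aa'
   3  s[22:],s[9:]  1  'a'
   4  s[9:],s[16:]  1  'a'
   5  s[16:],s[5:]  2  'ac'
   6  s[5:],s[14:]  1  'a'
   7  s[14:],s[23:]  2  'ad'
   8  s[23:],s[21:]  0  ''
   9  s[21:],s[26:]  1  'b'
  10  s[26:],s[2:]  1  'b'
  11  s[2:],s[18:]  2  'bd'
  12  s[18:],s[10:]  3  'bdd'
  13  s[10:],s[27:]  0  ''
  14  s[27:],s[4:]  2  'ca'
  15  s[4:],s[25:]  1  'c'
  16  s[25:],s[17:]  2  'cb'
  17  s[17:],s[6:]  1  'c'
  18  s[6:],s[0:]  2  'cd'
  19  s[0:],s[7:]  0  ''
  20  s[7:],s[15:]  2  'da'
  21  s[15:],s[13:]  2  'da'
  22  s[13:],s[20:]  1  'd'
  23  s[20:],s[1:]  2  'db'
  24  s[1:],s[3:]  1  'd'
  25  s[3:],s[24:]  2  'dc'
  26  s[24:],s[12:]  1  'd'
  27  s[12:],s[19:]  2  'dd'
  28  s[19:],s[11:]  2  'dd'

[0, 1, 2, 1, 1, 2, 1, 2, 0, 1, 1, 2, 3, 0, 2, 1, 2, 1, 2, 0, 2, 2, 1, 2, 1, 2, 1, 2, 2]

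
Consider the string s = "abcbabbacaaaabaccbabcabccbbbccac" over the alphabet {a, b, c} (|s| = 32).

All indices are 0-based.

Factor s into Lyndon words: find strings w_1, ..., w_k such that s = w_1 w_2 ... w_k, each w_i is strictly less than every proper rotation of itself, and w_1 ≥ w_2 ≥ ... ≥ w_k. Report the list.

emit factor 1: 'abcb' (i=0, period=4)
emit factor 2: 'abbac' (i=4, period=5)
emit factor 3: 'aaaabaccbabcabccbbbccac' (i=9, period=23)

["abcb", "abbac", "aaaabaccbabcabccbbbccac"]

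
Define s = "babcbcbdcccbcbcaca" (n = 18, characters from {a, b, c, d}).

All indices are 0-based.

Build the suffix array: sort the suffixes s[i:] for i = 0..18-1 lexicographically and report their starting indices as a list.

rank | idx | suffix
   0 |  17 | a
   1 |   1 | abcbcbdcccbcbcaca
   2 |  15 | aca
   3 |   0 | babcbcbdcccbcbcaca
   4 |  13 | bcaca
   5 |  11 | bcbcaca
   6 |   2 | bcbcbdcccbcbcaca
   7 |   4 | bcbdcccbcbcaca
   8 |   6 | bdcccbcbcaca
   9 |  16 | ca
  10 |  14 | caca
  11 |  12 | cbcaca
  12 |  10 | cbcbcaca
  13 |   3 | cbcbdcccbcbcaca
  14 |   5 | cbdcccbcbcaca
  15 |   9 | ccbcbcaca
  16 |   8 | cccbcbcaca
  17 |   7 | dcccbcbcaca

[17, 1, 15, 0, 13, 11, 2, 4, 6, 16, 14, 12, 10, 3, 5, 9, 8, 7]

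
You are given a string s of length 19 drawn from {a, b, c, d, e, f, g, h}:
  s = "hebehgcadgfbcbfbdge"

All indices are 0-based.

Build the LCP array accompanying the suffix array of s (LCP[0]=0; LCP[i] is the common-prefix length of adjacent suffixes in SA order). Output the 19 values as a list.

[0, 0, 1, 1, 1, 0, 1, 0, 2, 0, 1, 1, 0, 2, 0, 1, 1, 0, 1]

rank→(start, suffix):
  0 → (7, 'adgfbcbfbdge')
  1 → (11, 'bcbfbdge')
  2 → (15, 'bdge')
  3 → (2, 'behgcadgfbcbfbdge')
  4 → (13, 'bfbdge')
  5 → (6, 'cadgfbcbfbdge')
  6 → (12, 'cbfbdge')
  7 → (16, 'dge')
  8 → (8, 'dgfbcbfbdge')
  9 → (18, 'e')
  10 → (1, 'ebehgcadgfbcbfbdge')
  11 → (3, 'ehgcadgfbcbfbdge')
  12 → (10, 'fbcbfbdge')
  13 → (14, 'fbdge')
  14 → (5, 'gcadgfbcbfbdge')
  15 → (17, 'ge')
  16 → (9, 'gfbcbfbdge')
  17 → (0, 'hebehgcadgfbcbfbdge')
  18 → (4, 'hgcadgfbcbfbdge')

SA = [7, 11, 15, 2, 13, 6, 12, 16, 8, 18, 1, 3, 10, 14, 5, 17, 9, 0, 4]
i: (SA[i-1],SA[i]) lcp shared
  1: (7,11) 0 ''
  2: (11,15) 1 'b'
  3: (15,2) 1 'b'
  4: (2,13) 1 'b'
  5: (13,6) 0 ''
  6: (6,12) 1 'c'
  7: (12,16) 0 ''
  8: (16,8) 2 'dg'
  9: (8,18) 0 ''
  10: (18,1) 1 'e'
  11: (1,3) 1 'e'
  12: (3,10) 0 ''
  13: (10,14) 2 'fb'
  14: (14,5) 0 ''
  15: (5,17) 1 'g'
  16: (17,9) 1 'g'
  17: (9,0) 0 ''
  18: (0,4) 1 'h'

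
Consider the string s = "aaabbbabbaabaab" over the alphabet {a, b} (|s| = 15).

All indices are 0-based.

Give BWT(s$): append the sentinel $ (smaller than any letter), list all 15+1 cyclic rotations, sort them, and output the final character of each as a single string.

b$bbaaabaaabbaba

rank  rotation          last
    0  $aaabbbabbaabaab  b
    1  aaabbbabbaabaab$  $
    2  aab$aaabbbabbaab  b
    3  aabaab$aaabbbabb  b
    4  aabbbabbaabaab$a  a
    5  ab$aaabbbabbaaba  a
    6  abaab$aaabbbabba  a
    7  abbaabaab$aaabbb  b
    8  abbbabbaabaab$aa  a
    9  b$aaabbbabbaabaa  a
   10  baab$aaabbbabbaa  a
   11  baabaab$aaabbbab  b
   12  babbaabaab$aaabb  b
   13  bbaabaab$aaabbba  a
   14  bbabbaabaab$aaab  b
   15  bbbabbaabaab$aaa  a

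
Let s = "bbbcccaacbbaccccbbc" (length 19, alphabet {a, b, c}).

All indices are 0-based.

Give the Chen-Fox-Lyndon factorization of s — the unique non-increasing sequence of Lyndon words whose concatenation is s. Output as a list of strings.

["bbbccc", "aacbbaccccbbc"]

emit factor 1: 'bbbccc' (i=0, period=6)
emit factor 2: 'aacbbaccccbbc' (i=6, period=13)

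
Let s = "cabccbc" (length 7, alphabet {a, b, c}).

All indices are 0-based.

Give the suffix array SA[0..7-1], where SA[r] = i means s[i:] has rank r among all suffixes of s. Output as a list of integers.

[1, 5, 2, 6, 0, 4, 3]

rank | idx | suffix
   0 |   1 | abccbc
   1 |   5 | bc
   2 |   2 | bccbc
   3 |   6 | c
   4 |   0 | cabccbc
   5 |   4 | cbc
   6 |   3 | ccbc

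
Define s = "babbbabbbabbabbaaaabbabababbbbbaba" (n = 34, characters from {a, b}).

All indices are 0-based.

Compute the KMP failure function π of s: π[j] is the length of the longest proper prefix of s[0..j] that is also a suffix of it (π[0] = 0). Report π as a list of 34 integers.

[0, 0, 1, 1, 1, 2, 3, 4, 5, 6, 7, 8, 2, 3, 4, 2, 0, 0, 0, 1, 1, 2, 3, 2, 3, 2, 3, 4, 5, 1, 1, 2, 3, 2]

π[0] = 0
j=1 s[j]='a': π[1]=0 (border '')
j=2 s[j]='b': π[2]=1 (border 'b')
j=3 s[j]='b': k: 1→0; π[3]=1 (border 'b')
j=4 s[j]='b': k: 1→0; π[4]=1 (border 'b')
j=5 s[j]='a': π[5]=2 (border 'ba')
j=6 s[j]='b': π[6]=3 (border 'bab')
j=7 s[j]='b': π[7]=4 (border 'babb')
j=8 s[j]='b': π[8]=5 (border 'babbb')
j=9 s[j]='a': π[9]=6 (border 'babbba')
j=10 s[j]='b': π[10]=7 (border 'babbbab')
j=11 s[j]='b': π[11]=8 (border 'babbbabb')
j=12 s[j]='a': k: 8→4→1; π[12]=2 (border 'ba')
j=13 s[j]='b': π[13]=3 (border 'bab')
j=14 s[j]='b': π[14]=4 (border 'babb')
j=15 s[j]='a': k: 4→1; π[15]=2 (border 'ba')
j=16 s[j]='a': k: 2→0; π[16]=0 (border '')
j=17 s[j]='a': π[17]=0 (border '')
j=18 s[j]='a': π[18]=0 (border '')
j=19 s[j]='b': π[19]=1 (border 'b')
j=20 s[j]='b': k: 1→0; π[20]=1 (border 'b')
j=21 s[j]='a': π[21]=2 (border 'ba')
j=22 s[j]='b': π[22]=3 (border 'bab')
j=23 s[j]='a': k: 3→1; π[23]=2 (border 'ba')
j=24 s[j]='b': π[24]=3 (border 'bab')
j=25 s[j]='a': k: 3→1; π[25]=2 (border 'ba')
j=26 s[j]='b': π[26]=3 (border 'bab')
j=27 s[j]='b': π[27]=4 (border 'babb')
j=28 s[j]='b': π[28]=5 (border 'babbb')
j=29 s[j]='b': k: 5→1→0; π[29]=1 (border 'b')
j=30 s[j]='b': k: 1→0; π[30]=1 (border 'b')
j=31 s[j]='a': π[31]=2 (border 'ba')
j=32 s[j]='b': π[32]=3 (border 'bab')
j=33 s[j]='a': k: 3→1; π[33]=2 (border 'ba')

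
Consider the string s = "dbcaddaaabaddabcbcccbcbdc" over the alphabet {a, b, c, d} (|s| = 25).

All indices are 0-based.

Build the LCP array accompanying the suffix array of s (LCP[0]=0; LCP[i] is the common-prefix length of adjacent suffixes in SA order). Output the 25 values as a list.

[0, 2, 1, 2, 1, 4, 0, 1, 2, 3, 2, 1, 0, 1, 1, 3, 2, 1, 2, 0, 2, 1, 1, 1, 3]

rank | idx | suffix
   0 |   6 | aaabaddabcbcccbcbdc
   1 |   7 | aabaddabcbcccbcbdc
   2 |   8 | abaddabcbcccbcbdc
   3 |  13 | abcbcccbcbdc
   4 |   3 | addaaabaddabcbcccbcbdc
   5 |  10 | addabcbcccbcbdc
   6 |   9 | baddabcbcccbcbdc
   7 |   1 | bcaddaaabaddabcbcccbcbdc
   8 |  14 | bcbcccbcbdc
   9 |  20 | bcbdc
  10 |  16 | bcccbcbdc
  11 |  22 | bdc
  12 |  24 | c
  13 |   2 | caddaaabaddabcbcccbcbdc
  14 |  19 | cbcbdc
  15 |  15 | cbcccbcbdc
  16 |  21 | cbdc
  17 |  18 | ccbcbdc
  18 |  17 | cccbcbdc
  19 |   5 | daaabaddabcbcccbcbdc
  20 |  12 | dabcbcccbcbdc
  21 |   0 | dbcaddaaabaddabcbcccbcbdc
  22 |  23 | dc
  23 |   4 | ddaaabaddabcbcccbcbdc
  24 |  11 | ddabcbcccbcbdc

SA = [6, 7, 8, 13, 3, 10, 9, 1, 14, 20, 16, 22, 24, 2, 19, 15, 21, 18, 17, 5, 12, 0, 23, 4, 11]
rank  pair      lcp
   1  s[6:],s[7:]  2  'aa'
   2  s[7:],s[8:]  1  'a'
   3  s[8:],s[13:]  2  'ab'
   4  s[13:],s[3:]  1  'a'
   5  s[3:],s[10:]  4  'adda'
   6  s[10:],s[9:]  0  ''
   7  s[9:],s[1:]  1  'b'
   8  s[1:],s[14:]  2  'bc'
   9  s[14:],s[20:]  3  'bcb'
  10  s[20:],s[16:]  2  'bc'
  11  s[16:],s[22:]  1  'b'
  12  s[22:],s[24:]  0  ''
  13  s[24:],s[2:]  1  'c'
  14  s[2:],s[19:]  1  'c'
  15  s[19:],s[15:]  3  'cbc'
  16  s[15:],s[21:]  2  'cb'
  17  s[21:],s[18:]  1  'c'
  18  s[18:],s[17:]  2  'cc'
  19  s[17:],s[5:]  0  ''
  20  s[5:],s[12:]  2  'da'
  21  s[12:],s[0:]  1  'd'
  22  s[0:],s[23:]  1  'd'
  23  s[23:],s[4:]  1  'd'
  24  s[4:],s[11:]  3  'dda'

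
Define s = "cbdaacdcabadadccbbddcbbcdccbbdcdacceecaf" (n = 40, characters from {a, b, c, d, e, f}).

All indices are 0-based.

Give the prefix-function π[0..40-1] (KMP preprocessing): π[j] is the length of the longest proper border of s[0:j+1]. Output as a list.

π[0] = 0
j=1 s[j]='b': π[1]=0 (border '')
j=2 s[j]='d': π[2]=0 (border '')
j=3 s[j]='a': π[3]=0 (border '')
j=4 s[j]='a': π[4]=0 (border '')
j=5 s[j]='c': π[5]=1 (border 'c')
j=6 s[j]='d': k: 1→0; π[6]=0 (border '')
j=7 s[j]='c': π[7]=1 (border 'c')
j=8 s[j]='a': k: 1→0; π[8]=0 (border '')
j=9 s[j]='b': π[9]=0 (border '')
j=10 s[j]='a': π[10]=0 (border '')
j=11 s[j]='d': π[11]=0 (border '')
j=12 s[j]='a': π[12]=0 (border '')
j=13 s[j]='d': π[13]=0 (border '')
j=14 s[j]='c': π[14]=1 (border 'c')
j=15 s[j]='c': k: 1→0; π[15]=1 (border 'c')
j=16 s[j]='b': π[16]=2 (border 'cb')
j=17 s[j]='b': k: 2→0; π[17]=0 (border '')
j=18 s[j]='d': π[18]=0 (border '')
j=19 s[j]='d': π[19]=0 (border '')
j=20 s[j]='c': π[20]=1 (border 'c')
j=21 s[j]='b': π[21]=2 (border 'cb')
j=22 s[j]='b': k: 2→0; π[22]=0 (border '')
j=23 s[j]='c': π[23]=1 (border 'c')
j=24 s[j]='d': k: 1→0; π[24]=0 (border '')
j=25 s[j]='c': π[25]=1 (border 'c')
j=26 s[j]='c': k: 1→0; π[26]=1 (border 'c')
j=27 s[j]='b': π[27]=2 (border 'cb')
j=28 s[j]='b': k: 2→0; π[28]=0 (border '')
j=29 s[j]='d': π[29]=0 (border '')
j=30 s[j]='c': π[30]=1 (border 'c')
j=31 s[j]='d': k: 1→0; π[31]=0 (border '')
j=32 s[j]='a': π[32]=0 (border '')
j=33 s[j]='c': π[33]=1 (border 'c')
j=34 s[j]='c': k: 1→0; π[34]=1 (border 'c')
j=35 s[j]='e': k: 1→0; π[35]=0 (border '')
j=36 s[j]='e': π[36]=0 (border '')
j=37 s[j]='c': π[37]=1 (border 'c')
j=38 s[j]='a': k: 1→0; π[38]=0 (border '')
j=39 s[j]='f': π[39]=0 (border '')

[0, 0, 0, 0, 0, 1, 0, 1, 0, 0, 0, 0, 0, 0, 1, 1, 2, 0, 0, 0, 1, 2, 0, 1, 0, 1, 1, 2, 0, 0, 1, 0, 0, 1, 1, 0, 0, 1, 0, 0]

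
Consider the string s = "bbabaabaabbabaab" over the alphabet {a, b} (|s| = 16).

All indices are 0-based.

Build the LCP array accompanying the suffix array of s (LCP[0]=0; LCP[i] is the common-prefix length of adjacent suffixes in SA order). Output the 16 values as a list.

[0, 3, 3, 1, 2, 5, 5, 2, 0, 1, 4, 4, 2, 6, 1, 7]

sorted suffixes:
  #0 SA[0]=13  'aab'
  #1 SA[1]=4  'aabaabbabaab'
  #2 SA[2]=7  'aabbabaab'
  #3 SA[3]=14  'ab'
  #4 SA[4]=11  'abaab'
  #5 SA[5]=2  'abaabaabbabaab'
  #6 SA[6]=5  'abaabbabaab'
  #7 SA[7]=8  'abbabaab'
  #8 SA[8]=15  'b'
  #9 SA[9]=12  'baab'
  #10 SA[10]=3  'baabaabbabaab'
  #11 SA[11]=6  'baabbabaab'
  #12 SA[12]=10  'babaab'
  #13 SA[13]=1  'babaabaabbabaab'
  #14 SA[14]=9  'bbabaab'
  #15 SA[15]=0  'bbabaabaabbabaab'

SA = [13, 4, 7, 14, 11, 2, 5, 8, 15, 12, 3, 6, 10, 1, 9, 0]
[i] adj suffixes → lcp
  [1] 13/4 → 3 ('aab')
  [2] 4/7 → 3 ('aab')
  [3] 7/14 → 1 ('a')
  [4] 14/11 → 2 ('ab')
  [5] 11/2 → 5 ('abaab')
  [6] 2/5 → 5 ('abaab')
  [7] 5/8 → 2 ('ab')
  [8] 8/15 → 0 ('')
  [9] 15/12 → 1 ('b')
  [10] 12/3 → 4 ('baab')
  [11] 3/6 → 4 ('baab')
  [12] 6/10 → 2 ('ba')
  [13] 10/1 → 6 ('babaab')
  [14] 1/9 → 1 ('b')
  [15] 9/0 → 7 ('bbabaab')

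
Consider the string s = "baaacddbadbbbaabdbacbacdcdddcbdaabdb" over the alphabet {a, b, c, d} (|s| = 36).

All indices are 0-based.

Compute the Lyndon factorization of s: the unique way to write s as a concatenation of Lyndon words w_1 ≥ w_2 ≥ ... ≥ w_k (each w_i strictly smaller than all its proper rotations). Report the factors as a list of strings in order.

["b", "aaacddbadbbbaabdbacbacdcdddcbdaabdb"]

emit factor 1: 'b' (i=0, period=1)
emit factor 2: 'aaacddbadbbbaabdbacbacdcdddcbdaabdb' (i=1, period=35)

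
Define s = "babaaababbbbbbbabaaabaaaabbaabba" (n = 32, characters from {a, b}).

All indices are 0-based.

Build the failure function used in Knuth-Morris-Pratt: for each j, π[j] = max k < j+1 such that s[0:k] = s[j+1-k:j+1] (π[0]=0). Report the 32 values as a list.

[0, 0, 1, 2, 0, 0, 1, 2, 3, 1, 1, 1, 1, 1, 1, 2, 3, 4, 5, 6, 7, 8, 0, 0, 0, 1, 1, 2, 0, 1, 1, 2]

π[0] = 0
j=1 s[j]='a': π[1]=0 (border '')
j=2 s[j]='b': π[2]=1 (border 'b')
j=3 s[j]='a': π[3]=2 (border 'ba')
j=4 s[j]='a': k: 2→0; π[4]=0 (border '')
j=5 s[j]='a': π[5]=0 (border '')
j=6 s[j]='b': π[6]=1 (border 'b')
j=7 s[j]='a': π[7]=2 (border 'ba')
j=8 s[j]='b': π[8]=3 (border 'bab')
j=9 s[j]='b': k: 3→1→0; π[9]=1 (border 'b')
j=10 s[j]='b': k: 1→0; π[10]=1 (border 'b')
j=11 s[j]='b': k: 1→0; π[11]=1 (border 'b')
j=12 s[j]='b': k: 1→0; π[12]=1 (border 'b')
j=13 s[j]='b': k: 1→0; π[13]=1 (border 'b')
j=14 s[j]='b': k: 1→0; π[14]=1 (border 'b')
j=15 s[j]='a': π[15]=2 (border 'ba')
j=16 s[j]='b': π[16]=3 (border 'bab')
j=17 s[j]='a': π[17]=4 (border 'baba')
j=18 s[j]='a': π[18]=5 (border 'babaa')
j=19 s[j]='a': π[19]=6 (border 'babaaa')
j=20 s[j]='b': π[20]=7 (border 'babaaab')
j=21 s[j]='a': π[21]=8 (border 'babaaaba')
j=22 s[j]='a': k: 8→2→0; π[22]=0 (border '')
j=23 s[j]='a': π[23]=0 (border '')
j=24 s[j]='a': π[24]=0 (border '')
j=25 s[j]='b': π[25]=1 (border 'b')
j=26 s[j]='b': k: 1→0; π[26]=1 (border 'b')
j=27 s[j]='a': π[27]=2 (border 'ba')
j=28 s[j]='a': k: 2→0; π[28]=0 (border '')
j=29 s[j]='b': π[29]=1 (border 'b')
j=30 s[j]='b': k: 1→0; π[30]=1 (border 'b')
j=31 s[j]='a': π[31]=2 (border 'ba')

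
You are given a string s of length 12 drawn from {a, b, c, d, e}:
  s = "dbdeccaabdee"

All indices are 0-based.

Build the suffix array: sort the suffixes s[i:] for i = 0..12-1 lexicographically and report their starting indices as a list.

rank | idx | suffix
   0 |   6 | aabdee
   1 |   7 | abdee
   2 |   1 | bdeccaabdee
   3 |   8 | bdee
   4 |   5 | caabdee
   5 |   4 | ccaabdee
   6 |   0 | dbdeccaabdee
   7 |   2 | deccaabdee
   8 |   9 | dee
   9 |  11 | e
  10 |   3 | eccaabdee
  11 |  10 | ee

[6, 7, 1, 8, 5, 4, 0, 2, 9, 11, 3, 10]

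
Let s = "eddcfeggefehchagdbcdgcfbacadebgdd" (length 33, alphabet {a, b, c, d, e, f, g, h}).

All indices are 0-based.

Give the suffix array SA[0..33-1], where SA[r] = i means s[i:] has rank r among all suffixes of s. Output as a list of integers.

rank→(start, suffix):
  0 → (24, 'acadebgdd')
  1 → (26, 'adebgdd')
  2 → (14, 'agdbcdgcfbacadebgdd')
  3 → (23, 'bacadebgdd')
  4 → (17, 'bcdgcfbacadebgdd')
  5 → (29, 'bgdd')
  6 → (25, 'cadebgdd')
  7 → (18, 'cdgcfbacadebgdd')
  8 → (21, 'cfbacadebgdd')
  9 → (3, 'cfeggefehchagdbcdgcfbacadebgdd')
  10 → (12, 'chagdbcdgcfbacadebgdd')
  11 → (32, 'd')
  12 → (16, 'dbcdgcfbacadebgdd')
  13 → (2, 'dcfeggefehchagdbcdgcfbacadebgdd')
  14 → (31, 'dd')
  15 → (1, 'ddcfeggefehchagdbcdgcfbacadebgdd')
  16 → (27, 'debgdd')
  17 → (19, 'dgcfbacadebgdd')
  18 → (28, 'ebgdd')
  19 → (0, 'eddcfeggefehchagdbcdgcfbacadebgdd')
  20 → (8, 'efehchagdbcdgcfbacadebgdd')
  21 → (5, 'eggefehchagdbcdgcfbacadebgdd')
  22 → (10, 'ehchagdbcdgcfbacadebgdd')
  23 → (22, 'fbacadebgdd')
  24 → (4, 'feggefehchagdbcdgcfbacadebgdd')
  25 → (9, 'fehchagdbcdgcfbacadebgdd')
  26 → (20, 'gcfbacadebgdd')
  27 → (15, 'gdbcdgcfbacadebgdd')
  28 → (30, 'gdd')
  29 → (7, 'gefehchagdbcdgcfbacadebgdd')
  30 → (6, 'ggefehchagdbcdgcfbacadebgdd')
  31 → (13, 'hagdbcdgcfbacadebgdd')
  32 → (11, 'hchagdbcdgcfbacadebgdd')

[24, 26, 14, 23, 17, 29, 25, 18, 21, 3, 12, 32, 16, 2, 31, 1, 27, 19, 28, 0, 8, 5, 10, 22, 4, 9, 20, 15, 30, 7, 6, 13, 11]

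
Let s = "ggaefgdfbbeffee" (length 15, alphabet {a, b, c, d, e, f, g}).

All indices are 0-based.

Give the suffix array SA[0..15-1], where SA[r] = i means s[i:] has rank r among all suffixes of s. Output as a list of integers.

rank→(start, suffix):
  0 → (2, 'aefgdfbbeffee')
  1 → (8, 'bbeffee')
  2 → (9, 'beffee')
  3 → (6, 'dfbbeffee')
  4 → (14, 'e')
  5 → (13, 'ee')
  6 → (10, 'effee')
  7 → (3, 'efgdfbbeffee')
  8 → (7, 'fbbeffee')
  9 → (12, 'fee')
  10 → (11, 'ffee')
  11 → (4, 'fgdfbbeffee')
  12 → (1, 'gaefgdfbbeffee')
  13 → (5, 'gdfbbeffee')
  14 → (0, 'ggaefgdfbbeffee')

[2, 8, 9, 6, 14, 13, 10, 3, 7, 12, 11, 4, 1, 5, 0]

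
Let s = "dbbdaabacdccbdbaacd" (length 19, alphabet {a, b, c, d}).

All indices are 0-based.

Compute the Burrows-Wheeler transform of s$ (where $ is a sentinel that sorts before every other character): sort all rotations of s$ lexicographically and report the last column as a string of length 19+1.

rank  rotation              last
    0  $dbbdaabacdccbdbaacd  d
    1  aabacdccbdbaacd$dbbd  d
    2  aacd$dbbdaabacdccbdb  b
    3  abacdccbdbaacd$dbbda  a
    4  acd$dbbdaabacdccbdba  a
    5  acdccbdbaacd$dbbdaab  b
    6  baacd$dbbdaabacdccbd  d
    7  bacdccbdbaacd$dbbdaa  a
    8  bbdaabacdccbdbaacd$d  d
    9  bdaabacdccbdbaacd$db  b
   10  bdbaacd$dbbdaabacdcc  c
   11  cbdbaacd$dbbdaabacdc  c
   12  ccbdbaacd$dbbdaabacd  d
   13  cd$dbbdaabacdccbdbaa  a
   14  cdccbdbaacd$dbbdaaba  a
   15  d$dbbdaabacdccbdbaac  c
   16  daabacdccbdbaacd$dbb  b
   17  dbaacd$dbbdaabacdccb  b
   18  dbbdaabacdccbdbaacd$  $
   19  dccbdbaacd$dbbdaabac  c

ddbaabdadbccdaacbb$c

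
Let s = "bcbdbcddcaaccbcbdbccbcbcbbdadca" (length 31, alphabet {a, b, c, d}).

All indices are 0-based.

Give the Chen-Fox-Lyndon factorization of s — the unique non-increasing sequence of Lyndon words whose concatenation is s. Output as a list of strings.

["bcbdbcddc", "aaccbcbdbccbcbcbbdadc", "a"]

emit factor 1: 'bcbdbcddc' (i=0, period=9)
emit factor 2: 'aaccbcbdbccbcbcbbdadc' (i=9, period=21)
emit factor 3: 'a' (i=30, period=1)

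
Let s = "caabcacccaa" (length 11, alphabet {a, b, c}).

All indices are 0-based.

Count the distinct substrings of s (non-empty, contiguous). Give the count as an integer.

53

rank | idx | suffix
   0 |  10 | a
   1 |   9 | aa
   2 |   1 | aabcacccaa
   3 |   2 | abcacccaa
   4 |   5 | acccaa
   5 |   3 | bcacccaa
   6 |   8 | caa
   7 |   0 | caabcacccaa
   8 |   4 | cacccaa
   9 |   7 | ccaa
  10 |   6 | cccaa

SA = [10, 9, 1, 2, 5, 3, 8, 0, 4, 7, 6]
rank  pair      lcp
   1  s[10:],s[9:]  1  'a'
   2  s[9:],s[1:]  2  'aa'
   3  s[1:],s[2:]  1  'a'
   4  s[2:],s[5:]  1  'a'
   5  s[5:],s[3:]  0  ''
   6  s[3:],s[8:]  0  ''
   7  s[8:],s[0:]  3  'caa'
   8  s[0:],s[4:]  2  'ca'
   9  s[4:],s[7:]  1  'c'
  10  s[7:],s[6:]  2  'cc'

n(n+1)/2 = 11·12/2 = 66
Σ LCP = 0 + 1 + 2 + 1 + 1 + 0 + 0 + 3 + 2 + 1 + 2 = 13
distinct = 66 − 13 = 53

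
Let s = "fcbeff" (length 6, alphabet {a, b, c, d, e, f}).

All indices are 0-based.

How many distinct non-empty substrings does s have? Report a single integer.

19

rank→(start, suffix):
  0 → (2, 'beff')
  1 → (1, 'cbeff')
  2 → (3, 'eff')
  3 → (5, 'f')
  4 → (0, 'fcbeff')
  5 → (4, 'ff')

SA = [2, 1, 3, 5, 0, 4]
i: (SA[i-1],SA[i]) lcp shared
  1: (2,1) 0 ''
  2: (1,3) 0 ''
  3: (3,5) 0 ''
  4: (5,0) 1 'f'
  5: (0,4) 1 'f'

n(n+1)/2 = 6·7/2 = 21
Σ LCP = 0 + 0 + 0 + 0 + 1 + 1 = 2
distinct = 21 − 2 = 19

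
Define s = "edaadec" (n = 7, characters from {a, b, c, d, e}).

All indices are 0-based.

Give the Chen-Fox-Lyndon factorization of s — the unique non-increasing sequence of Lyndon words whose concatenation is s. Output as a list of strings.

["e", "d", "aadec"]

emit factor 1: 'e' (i=0, period=1)
emit factor 2: 'd' (i=1, period=1)
emit factor 3: 'aadec' (i=2, period=5)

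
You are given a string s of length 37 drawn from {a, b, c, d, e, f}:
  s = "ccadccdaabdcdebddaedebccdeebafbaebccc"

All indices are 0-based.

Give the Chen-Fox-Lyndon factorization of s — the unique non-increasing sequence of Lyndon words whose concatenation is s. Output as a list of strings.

["c", "c", "adccd", "aabdcdebddaedebccdeebafbaebccc"]

emit factor 1: 'c' (i=0, period=1)
emit factor 2: 'c' (i=1, period=1)
emit factor 3: 'adccd' (i=2, period=5)
emit factor 4: 'aabdcdebddaedebccdeebafbaebccc' (i=7, period=30)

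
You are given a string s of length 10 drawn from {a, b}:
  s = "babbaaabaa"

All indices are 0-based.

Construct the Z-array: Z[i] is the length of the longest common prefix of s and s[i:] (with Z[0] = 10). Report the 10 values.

[10, 0, 1, 2, 0, 0, 0, 2, 0, 0]

Z[0]=10
i=1: fresh scan; Z[1]=0
i=2: fresh scan; Z[2]=1 extend→box=[2,3)
i=3: fresh scan; Z[3]=2 extend→box=[3,5)
i=4: min(r-i=1, Z[1]=0)=0; Z[4]=0
i=5: fresh scan; Z[5]=0
i=6: fresh scan; Z[6]=0
i=7: fresh scan; Z[7]=2 extend→box=[7,9)
i=8: min(r-i=1, Z[1]=0)=0; Z[8]=0
i=9: fresh scan; Z[9]=0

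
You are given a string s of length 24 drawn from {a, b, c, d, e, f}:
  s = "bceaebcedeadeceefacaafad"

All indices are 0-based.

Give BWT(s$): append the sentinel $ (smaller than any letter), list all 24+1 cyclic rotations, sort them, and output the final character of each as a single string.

rank  rotation                   last
    0  $bceaebcedeadeceefacaafad  d
    1  aafad$bceaebcedeadeceefac  c
    2  acaafad$bceaebcedeadeceef  f
    3  ad$bceaebcedeadeceefacaaf  f
    4  adeceefacaafad$bceaebcede  e
    5  aebcedeadeceefacaafad$bce  e
    6  afad$bceaebcedeadeceefaca  a
    7  bceaebcedeadeceefacaafad$  $
    8  bcedeadeceefacaafad$bceae  e
    9  caafad$bceaebcedeadeceefa  a
   10  ceaebcedeadeceefacaafad$b  b
   11  cedeadeceefacaafad$bceaeb  b
   12  ceefacaafad$bceaebcedeade  e
   13  d$bceaebcedeadeceefacaafa  a
   14  deadeceefacaafad$bceaebce  e
   15  deceefacaafad$bceaebcedea  a
   16  eadeceefacaafad$bceaebced  d
   17  eaebcedeadeceefacaafad$bc  c
   18  ebcedeadeceefacaafad$bcea  a
   19  eceefacaafad$bceaebcedead  d
   20  edeadeceefacaafad$bceaebc  c
   21  eefacaafad$bceaebcedeadec  c
   22  efacaafad$bceaebcedeadece  e
   23  facaafad$bceaebcedeadecee  e
   24  fad$bceaebcedeadeceefacaa  a

dcffeea$eabbeaeadcadcceea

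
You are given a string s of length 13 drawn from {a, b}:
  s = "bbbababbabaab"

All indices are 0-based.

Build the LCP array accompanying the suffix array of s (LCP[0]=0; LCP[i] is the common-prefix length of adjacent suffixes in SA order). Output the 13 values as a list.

[0, 1, 2, 3, 2, 0, 1, 2, 4, 3, 1, 5, 2]

sorted suffixes:
  #0 SA[0]=10  'aab'
  #1 SA[1]=11  'ab'
  #2 SA[2]=8  'abaab'
  #3 SA[3]=3  'ababbabaab'
  #4 SA[4]=5  'abbabaab'
  #5 SA[5]=12  'b'
  #6 SA[6]=9  'baab'
  #7 SA[7]=7  'babaab'
  #8 SA[8]=2  'bababbabaab'
  #9 SA[9]=4  'babbabaab'
  #10 SA[10]=6  'bbabaab'
  #11 SA[11]=1  'bbababbabaab'
  #12 SA[12]=0  'bbbababbabaab'

SA = [10, 11, 8, 3, 5, 12, 9, 7, 2, 4, 6, 1, 0]
[i] adj suffixes → lcp
  [1] 10/11 → 1 ('a')
  [2] 11/8 → 2 ('ab')
  [3] 8/3 → 3 ('aba')
  [4] 3/5 → 2 ('ab')
  [5] 5/12 → 0 ('')
  [6] 12/9 → 1 ('b')
  [7] 9/7 → 2 ('ba')
  [8] 7/2 → 4 ('baba')
  [9] 2/4 → 3 ('bab')
  [10] 4/6 → 1 ('b')
  [11] 6/1 → 5 ('bbaba')
  [12] 1/0 → 2 ('bb')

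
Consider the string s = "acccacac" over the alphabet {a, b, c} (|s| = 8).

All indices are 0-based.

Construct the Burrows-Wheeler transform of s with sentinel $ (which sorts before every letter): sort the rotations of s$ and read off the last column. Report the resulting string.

ccc$aacca

rank  rotation   last
    0  $acccacac  c
    1  ac$acccac  c
    2  acac$accc  c
    3  acccacac$  $
    4  c$acccaca  a
    5  cac$accca  a
    6  cacac$acc  c
    7  ccacac$ac  c
    8  cccacac$a  a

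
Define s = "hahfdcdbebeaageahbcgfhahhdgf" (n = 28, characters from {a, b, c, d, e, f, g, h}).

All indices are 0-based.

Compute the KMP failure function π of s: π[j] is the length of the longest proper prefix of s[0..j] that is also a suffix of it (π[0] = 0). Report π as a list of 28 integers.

π[0] = 0
j=1 s[j]='a': π[1]=0 (border '')
j=2 s[j]='h': π[2]=1 (border 'h')
j=3 s[j]='f': k: 1→0; π[3]=0 (border '')
j=4 s[j]='d': π[4]=0 (border '')
j=5 s[j]='c': π[5]=0 (border '')
j=6 s[j]='d': π[6]=0 (border '')
j=7 s[j]='b': π[7]=0 (border '')
j=8 s[j]='e': π[8]=0 (border '')
j=9 s[j]='b': π[9]=0 (border '')
j=10 s[j]='e': π[10]=0 (border '')
j=11 s[j]='a': π[11]=0 (border '')
j=12 s[j]='a': π[12]=0 (border '')
j=13 s[j]='g': π[13]=0 (border '')
j=14 s[j]='e': π[14]=0 (border '')
j=15 s[j]='a': π[15]=0 (border '')
j=16 s[j]='h': π[16]=1 (border 'h')
j=17 s[j]='b': k: 1→0; π[17]=0 (border '')
j=18 s[j]='c': π[18]=0 (border '')
j=19 s[j]='g': π[19]=0 (border '')
j=20 s[j]='f': π[20]=0 (border '')
j=21 s[j]='h': π[21]=1 (border 'h')
j=22 s[j]='a': π[22]=2 (border 'ha')
j=23 s[j]='h': π[23]=3 (border 'hah')
j=24 s[j]='h': k: 3→1→0; π[24]=1 (border 'h')
j=25 s[j]='d': k: 1→0; π[25]=0 (border '')
j=26 s[j]='g': π[26]=0 (border '')
j=27 s[j]='f': π[27]=0 (border '')

[0, 0, 1, 0, 0, 0, 0, 0, 0, 0, 0, 0, 0, 0, 0, 0, 1, 0, 0, 0, 0, 1, 2, 3, 1, 0, 0, 0]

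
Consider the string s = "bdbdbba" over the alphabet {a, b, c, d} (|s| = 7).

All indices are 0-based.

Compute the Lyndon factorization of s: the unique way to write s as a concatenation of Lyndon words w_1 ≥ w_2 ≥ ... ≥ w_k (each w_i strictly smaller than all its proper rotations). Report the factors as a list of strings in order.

emit factor 1: 'bd' (i=0, period=2)
emit factor 2: 'bd' (i=2, period=2)
emit factor 3: 'b' (i=4, period=1)
emit factor 4: 'b' (i=5, period=1)
emit factor 5: 'a' (i=6, period=1)

["bd", "bd", "b", "b", "a"]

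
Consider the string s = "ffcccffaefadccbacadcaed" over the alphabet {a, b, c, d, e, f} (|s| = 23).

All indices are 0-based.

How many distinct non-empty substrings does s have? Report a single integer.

rank→(start, suffix):
  0 → (15, 'acadcaed')
  1 → (17, 'adcaed')
  2 → (10, 'adccbacadcaed')
  3 → (20, 'aed')
  4 → (7, 'aefadccbacadcaed')
  5 → (14, 'bacadcaed')
  6 → (16, 'cadcaed')
  7 → (19, 'caed')
  8 → (13, 'cbacadcaed')
  9 → (12, 'ccbacadcaed')
  10 → (2, 'cccffaefadccbacadcaed')
  11 → (3, 'ccffaefadccbacadcaed')
  12 → (4, 'cffaefadccbacadcaed')
  13 → (22, 'd')
  14 → (18, 'dcaed')
  15 → (11, 'dccbacadcaed')
  16 → (21, 'ed')
  17 → (8, 'efadccbacadcaed')
  18 → (9, 'fadccbacadcaed')
  19 → (6, 'faefadccbacadcaed')
  20 → (1, 'fcccffaefadccbacadcaed')
  21 → (5, 'ffaefadccbacadcaed')
  22 → (0, 'ffcccffaefadccbacadcaed')

SA = [15, 17, 10, 20, 7, 14, 16, 19, 13, 12, 2, 3, 4, 22, 18, 11, 21, 8, 9, 6, 1, 5, 0]
i: (SA[i-1],SA[i]) lcp shared
  1: (15,17) 1 'a'
  2: (17,10) 3 'adc'
  3: (10,20) 1 'a'
  4: (20,7) 2 'ae'
  5: (7,14) 0 ''
  6: (14,16) 0 ''
  7: (16,19) 2 'ca'
  8: (19,13) 1 'c'
  9: (13,12) 1 'c'
  10: (12,2) 2 'cc'
  11: (2,3) 2 'cc'
  12: (3,4) 1 'c'
  13: (4,22) 0 ''
  14: (22,18) 1 'd'
  15: (18,11) 2 'dc'
  16: (11,21) 0 ''
  17: (21,8) 1 'e'
  18: (8,9) 0 ''
  19: (9,6) 2 'fa'
  20: (6,1) 1 'f'
  21: (1,5) 1 'f'
  22: (5,0) 2 'ff'

n(n+1)/2 = 23·24/2 = 276
Σ LCP = 0 + 1 + 3 + 1 + 2 + 0 + 0 + 2 + 1 + 1 + 2 + 2 + 1 + 0 + 1 + 2 + 0 + 1 + 0 + 2 + 1 + 1 + 2 = 26
distinct = 276 − 26 = 250

250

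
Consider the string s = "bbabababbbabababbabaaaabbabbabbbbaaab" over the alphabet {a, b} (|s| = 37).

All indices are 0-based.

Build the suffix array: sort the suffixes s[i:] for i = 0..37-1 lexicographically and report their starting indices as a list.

sorted suffixes:
  #0 SA[0]=19  'aaaabbabbabbbbaaab'
  #1 SA[1]=33  'aaab'
  #2 SA[2]=20  'aaabbabbabbbbaaab'
  #3 SA[3]=34  'aab'
  #4 SA[4]=21  'aabbabbabbbbaaab'
  #5 SA[5]=35  'ab'
  #6 SA[6]=17  'abaaaabbabbabbbbaaab'
  #7 SA[7]=10  'abababbabaaaabbabbabbbbaaab'
  #8 SA[8]=2  'abababbbabababbabaaaabbabbabbbbaaab'
  #9 SA[9]=12  'ababbabaaaabbabbabbbbaaab'
  #10 SA[10]=4  'ababbbabababbabaaaabbabbabbbbaaab'
  #11 SA[11]=14  'abbabaaaabbabbabbbbaaab'
  #12 SA[12]=22  'abbabbabbbbaaab'
  #13 SA[13]=25  'abbabbbbaaab'
  #14 SA[14]=6  'abbbabababbabaaaabbabbabbbbaaab'
  #15 SA[15]=28  'abbbbaaab'
  #16 SA[16]=36  'b'
  #17 SA[17]=18  'baaaabbabbabbbbaaab'
  #18 SA[18]=32  'baaab'
  #19 SA[19]=16  'babaaaabbabbabbbbaaab'
  #20 SA[20]=9  'babababbabaaaabbabbabbbbaaab'
  #21 SA[21]=1  'babababbbabababbabaaaabbabbabbbbaaab'
  #22 SA[22]=11  'bababbabaaaabbabbabbbbaaab'
  #23 SA[23]=3  'bababbbabababbabaaaabbabbabbbbaaab'
  #24 SA[24]=13  'babbabaaaabbabbabbbbaaab'
  #25 SA[25]=24  'babbabbbbaaab'
  #26 SA[26]=5  'babbbabababbabaaaabbabbabbbbaaab'
  #27 SA[27]=27  'babbbbaaab'
  #28 SA[28]=31  'bbaaab'
  #29 SA[29]=15  'bbabaaaabbabbabbbbaaab'
  #30 SA[30]=8  'bbabababbabaaaabbabbabbbbaaab'
  #31 SA[31]=0  'bbabababbbabababbabaaaabbabbabbbbaaab'
  #32 SA[32]=23  'bbabbabbbbaaab'
  #33 SA[33]=26  'bbabbbbaaab'
  #34 SA[34]=30  'bbbaaab'
  #35 SA[35]=7  'bbbabababbabaaaabbabbabbbbaaab'
  #36 SA[36]=29  'bbbbaaab'

[19, 33, 20, 34, 21, 35, 17, 10, 2, 12, 4, 14, 22, 25, 6, 28, 36, 18, 32, 16, 9, 1, 11, 3, 13, 24, 5, 27, 31, 15, 8, 0, 23, 26, 30, 7, 29]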